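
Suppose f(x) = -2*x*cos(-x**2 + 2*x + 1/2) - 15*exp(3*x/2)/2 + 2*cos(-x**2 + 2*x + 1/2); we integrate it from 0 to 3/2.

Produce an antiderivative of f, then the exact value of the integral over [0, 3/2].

Integrate term by term and add the pieces.
F(x) = -5*exp(3*x/2) + sin(-x**2 + 2*x + 1/2) is an antiderivative of f.
Check: d/dx[-5*exp(3*x/2) + sin(-x**2 + 2*x + 1/2)] = -2*x*cos(-x**2 + 2*x + 1/2) - 15*exp(3*x/2)/2 + 2*cos(-x**2 + 2*x + 1/2) = f(x).
F(3/2) = -5*exp(9/4) + sin(5/4); F(0) = -5 + sin(1/2).
Integral = F(3/2) - F(0) = -5*exp(9/4) - sin(1/2) + sin(5/4) + 5.

Antiderivative: F(x) = -5*exp(3*x/2) + sin(-x**2 + 2*x + 1/2); value = -5*exp(9/4) - sin(1/2) + sin(5/4) + 5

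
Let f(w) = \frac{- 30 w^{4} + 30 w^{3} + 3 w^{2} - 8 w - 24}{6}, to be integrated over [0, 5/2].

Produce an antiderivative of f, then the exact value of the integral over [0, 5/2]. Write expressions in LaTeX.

Antiderivative: F(w) = - w^{5} + \frac{5 w^{4}}{4} + \frac{w^{3}}{6} - \frac{2 w^{2}}{3} - 4 w; value = - \frac{3865}{64}

Any candidate F(w) must reproduce f(w) exactly when differentiated.
F(w) = - w^{5} + \frac{5 w^{4}}{4} + \frac{w^{3}}{6} - \frac{2 w^{2}}{3} - 4 w is an antiderivative of f.
Check: d/dw[- w^{5} + \frac{5 w^{4}}{4} + \frac{w^{3}}{6} - \frac{2 w^{2}}{3} - 4 w] = - 5 w^{4} + 5 w^{3} + \frac{w^{2}}{2} - \frac{4 w}{3} - 4, which equals f(w).
F(5/2) = - \frac{3865}{64}; F(0) = 0.
Integral = F(5/2) - F(0) = - \frac{3865}{64}.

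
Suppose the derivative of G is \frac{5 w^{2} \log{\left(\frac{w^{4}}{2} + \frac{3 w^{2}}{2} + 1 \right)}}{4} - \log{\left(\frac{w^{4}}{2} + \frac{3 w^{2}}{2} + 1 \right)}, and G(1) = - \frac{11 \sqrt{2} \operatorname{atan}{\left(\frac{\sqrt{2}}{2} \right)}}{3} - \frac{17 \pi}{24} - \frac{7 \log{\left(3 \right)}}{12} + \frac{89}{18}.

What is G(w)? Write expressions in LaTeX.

Integrate term by term and add the pieces.
A general antiderivative is - \frac{5 w^{3}}{9} + \frac{13 w}{2} + \left(\frac{5 w^{3}}{12} - w\right) \log{\left(\frac{w^{4}}{2} + \frac{3 w^{2}}{2} + 1 \right)} - \frac{17 \operatorname{atan}{\left(w \right)}}{6} - \frac{11 \sqrt{2} \operatorname{atan}{\left(\frac{\sqrt{2} w}{2} \right)}}{3} + C.
The condition gives C = - \frac{11 \sqrt{2} \operatorname{atan}{\left(\frac{\sqrt{2}}{2} \right)}}{3} - \frac{17 \pi}{24} - \frac{7 \log{\left(3 \right)}}{12} + \frac{89}{18} - (- \frac{11 \sqrt{2} \operatorname{atan}{\left(\frac{\sqrt{2}}{2} \right)}}{3} - \frac{17 \pi}{24} - \frac{7 \log{\left(3 \right)}}{12} + \frac{107}{18}) = -1.
So G(w) = \frac{5 w^{3} \log{\left(\frac{w^{4}}{2} + \frac{3 w^{2}}{2} + 1 \right)}}{12} - \frac{5 w^{3}}{9} - w \log{\left(\frac{w^{4}}{2} + \frac{3 w^{2}}{2} + 1 \right)} + \frac{13 w}{2} - \frac{17 \operatorname{atan}{\left(w \right)}}{6} - \frac{11 \sqrt{2} \operatorname{atan}{\left(\frac{\sqrt{2} w}{2} \right)}}{3} - 1.
Check: d/dw[\frac{5 w^{3} \log{\left(\frac{w^{4}}{2} + \frac{3 w^{2}}{2} + 1 \right)}}{12} - \frac{5 w^{3}}{9} - w \log{\left(\frac{w^{4}}{2} + \frac{3 w^{2}}{2} + 1 \right)} + \frac{13 w}{2} - \frac{17 \operatorname{atan}{\left(w \right)}}{6} - \frac{11 \sqrt{2} \operatorname{atan}{\left(\frac{\sqrt{2} w}{2} \right)}}{3} - 1] = \frac{5 w^{2} \log{\left(\frac{w^{4}}{2} + \frac{3 w^{2}}{2} + 1 \right)}}{4} - \log{\left(\frac{w^{4}}{2} + \frac{3 w^{2}}{2} + 1 \right)} = G'(w).

G(w) = \frac{5 w^{3} \log{\left(\frac{w^{4}}{2} + \frac{3 w^{2}}{2} + 1 \right)}}{12} - \frac{5 w^{3}}{9} - w \log{\left(\frac{w^{4}}{2} + \frac{3 w^{2}}{2} + 1 \right)} + \frac{13 w}{2} - \frac{17 \operatorname{atan}{\left(w \right)}}{6} - \frac{11 \sqrt{2} \operatorname{atan}{\left(\frac{\sqrt{2} w}{2} \right)}}{3} - 1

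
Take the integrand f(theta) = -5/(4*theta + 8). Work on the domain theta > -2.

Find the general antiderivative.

An antiderivative F(theta) passes only if d/dtheta[F] lands on f(theta) exactly.
Check: d/dtheta[-5*log(3*theta/2 + 3)/4] = -5/(4*theta + 8) = f(theta).

F(theta) = -5*log(3*theta/2 + 3)/4 + C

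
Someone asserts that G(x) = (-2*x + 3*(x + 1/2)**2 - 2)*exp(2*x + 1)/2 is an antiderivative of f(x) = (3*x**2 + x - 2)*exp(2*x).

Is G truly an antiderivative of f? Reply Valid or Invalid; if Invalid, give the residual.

d/dx[G] = 3*exp(1)*x**2*exp(2*x) + 4*exp(1)*x*exp(2*x) - 3*exp(1)*exp(2*x)/4
d/dx[G] - f(x) = -3*x**2*exp(2*x) + 3*exp(1)*x**2*exp(2*x) - x*exp(2*x) + 4*exp(1)*x*exp(2*x) - 3*exp(1)*exp(2*x)/4 + 2*exp(2*x) != 0.

Invalid: d/dx[G] - f = -3*x**2*exp(2*x) + 3*exp(1)*x**2*exp(2*x) - x*exp(2*x) + 4*exp(1)*x*exp(2*x) - 3*exp(1)*exp(2*x)/4 + 2*exp(2*x), which is not 0.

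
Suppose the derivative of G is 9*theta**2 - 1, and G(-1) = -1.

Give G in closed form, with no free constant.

G(theta) = 3*theta**3 - theta + 1

Check a candidate G(theta) by differentiating: d/dtheta[G] must match the given G'(theta).
A general antiderivative is 3*theta**3 - theta + 1 + C.
The condition gives C = -1 - (-1) = 0.
So G(theta) = 3*theta**3 - theta + 1.
Check: d/dtheta[3*theta**3 - theta + 1] = 9*theta**2 - 1 = G'(theta).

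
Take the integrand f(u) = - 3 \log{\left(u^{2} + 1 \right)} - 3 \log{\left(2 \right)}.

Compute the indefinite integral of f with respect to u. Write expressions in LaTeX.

Recover f(u) by differentiating a candidate F(u); any mismatch rules it out.
Check: d/du[3 \left(- u \log{\left(2 u^{2} + 2 \right)} + 2 u - 2 \operatorname{atan}{\left(u \right)}\right)] = - 3 \log{\left(u^{2} + 1 \right)} - 3 \log{\left(2 \right)} = f(u).

F(u) = 3 \left(- u \log{\left(2 u^{2} + 2 \right)} + 2 u - 2 \operatorname{atan}{\left(u \right)}\right) + C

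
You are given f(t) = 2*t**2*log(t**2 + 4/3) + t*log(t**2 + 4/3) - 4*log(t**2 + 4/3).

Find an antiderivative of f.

Integrate term by term and add the pieces.
Check: d/dt[2*t**3*log(t**2 + 4/3)/3 - 4*t**3/9 + t**2*log(t**2 + 4/3)/2 - t**2/2 - 4*t*log(t**2 + 4/3) + 88*t/9 + 2*log(t**2 + 4/3)/3 - 176*sqrt(3)*atan(sqrt(3)*t/2)/27] = 2*t**2*log(t**2 + 4/3) + t*log(t**2 + 4/3) - 4*log(t**2 + 4/3) = f(t).

An antiderivative is F(t) = 2*t**3*log(t**2 + 4/3)/3 - 4*t**3/9 + t**2*log(t**2 + 4/3)/2 - t**2/2 - 4*t*log(t**2 + 4/3) + 88*t/9 + 2*log(t**2 + 4/3)/3 - 176*sqrt(3)*atan(sqrt(3)*t/2)/27.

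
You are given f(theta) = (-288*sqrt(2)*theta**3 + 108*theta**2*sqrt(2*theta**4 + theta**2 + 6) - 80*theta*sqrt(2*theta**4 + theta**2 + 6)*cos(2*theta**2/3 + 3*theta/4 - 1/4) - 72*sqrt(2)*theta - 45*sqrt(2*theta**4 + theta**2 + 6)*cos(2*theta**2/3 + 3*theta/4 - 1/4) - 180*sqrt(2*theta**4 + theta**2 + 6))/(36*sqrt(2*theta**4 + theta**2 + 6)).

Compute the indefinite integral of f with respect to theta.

F(theta) = sqrt(2)*(3*sqrt(2)*theta**3 - 15*sqrt(2)*theta - 12*sqrt(2*theta**4 + theta**2 + 6) - 5*sqrt(2)*sin(2*theta**2/3 + 3*theta/4 - 1/4) - 12*sqrt(2))/6 + C

Whatever form F(theta) takes, F'(theta) = f(theta) is non-negotiable.
Check: d/dtheta[sqrt(2)*(3*sqrt(2)*theta**3 - 15*sqrt(2)*theta - 12*sqrt(2*theta**4 + theta**2 + 6) - 5*sqrt(2)*sin(2*theta**2/3 + 3*theta/4 - 1/4) - 12*sqrt(2))/6] = (-288*sqrt(2)*theta**3 + 108*theta**2*sqrt(2*theta**4 + theta**2 + 6) - 80*theta*sqrt(2*theta**4 + theta**2 + 6)*cos(2*theta**2/3 + 3*theta/4 - 1/4) - 72*sqrt(2)*theta - 45*sqrt(2*theta**4 + theta**2 + 6)*cos(2*theta**2/3 + 3*theta/4 - 1/4) - 180*sqrt(2*theta**4 + theta**2 + 6))/(36*sqrt(2*theta**4 + theta**2 + 6)) = f(theta).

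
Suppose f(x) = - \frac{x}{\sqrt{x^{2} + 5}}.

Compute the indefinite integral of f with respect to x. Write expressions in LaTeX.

F(x) = - \sqrt{x^{2} + 5} + C

The substitution u = x^{2} + 5 works: f is exactly (dF/du)*(du/dx) for that inner function.
Check: d/dx[- \sqrt{x^{2} + 5}] = - \frac{x}{\sqrt{x^{2} + 5}} = f(x).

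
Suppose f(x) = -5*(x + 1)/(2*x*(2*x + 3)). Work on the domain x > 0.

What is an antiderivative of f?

An antiderivative is F(x) = -5*log(x)/6 - 5*log(x + 3/2)/12.

The denominator factors as 2*x*(2*x + 3); partial fractions split f into directly integrable pieces: -5/(6*(2*x + 3)) - 5/(6*x).
Check: d/dx[-5*log(x)/6 - 5*log(x + 3/2)/12] = (-5*x - 5)/(4*x**2 + 6*x), which equals f(x).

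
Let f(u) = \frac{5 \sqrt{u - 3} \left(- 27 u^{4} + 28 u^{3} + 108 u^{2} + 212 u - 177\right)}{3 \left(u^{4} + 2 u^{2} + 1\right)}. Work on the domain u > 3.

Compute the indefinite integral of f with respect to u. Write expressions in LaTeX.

A first test for any F(u): its u-derivative must equal f(u) identically.
Check: d/du[\frac{- 90 u^{3} \sqrt{u - 3} + 550 u^{2} \sqrt{u - 3} - 870 u \sqrt{u - 3} + 90 \sqrt{u - 3}}{3 u^{2} + 3}] = \frac{- 135 u^{5} + 545 u^{4} + 120 u^{3} - 560 u^{2} - 4065 u + 2655}{3 u^{4} \sqrt{u - 3} + 6 u^{2} \sqrt{u - 3} + 3 \sqrt{u - 3}}, which equals f(u).

F(u) = \frac{- 90 u^{3} \sqrt{u - 3} + 550 u^{2} \sqrt{u - 3} - 870 u \sqrt{u - 3} + 90 \sqrt{u - 3}}{3 u^{2} + 3} + C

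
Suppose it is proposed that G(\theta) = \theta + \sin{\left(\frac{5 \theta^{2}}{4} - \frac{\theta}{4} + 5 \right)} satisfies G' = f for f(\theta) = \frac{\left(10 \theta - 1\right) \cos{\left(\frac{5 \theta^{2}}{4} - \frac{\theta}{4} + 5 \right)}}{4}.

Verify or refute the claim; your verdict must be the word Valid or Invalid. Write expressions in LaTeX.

Invalid: d/d\theta[G] - f = 1, which is not 0.

d/d\theta[G] = \frac{5 \theta \cos{\left(\frac{5 \theta^{2}}{4} - \frac{\theta}{4} + 5 \right)}}{2} - \frac{\cos{\left(\frac{5 \theta^{2}}{4} - \frac{\theta}{4} + 5 \right)}}{4} + 1
d/d\theta[G] - f(\theta) = 1 != 0.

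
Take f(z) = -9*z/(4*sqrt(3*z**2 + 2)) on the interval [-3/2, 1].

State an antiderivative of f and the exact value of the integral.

The substitution u = 3*z**2 + 2 works: f is exactly (dF/du)*(du/dz) for that inner function.
F(z) = -3*sqrt(3*z**2 + 2)/4 is an antiderivative of f.
Check: d/dz[-3*sqrt(3*z**2 + 2)/4] = -9*z/(4*sqrt(3*z**2 + 2)) = f(z).
F(1) = -3*sqrt(5)/4; F(-3/2) = -3*sqrt(35)/8.
Integral = F(1) - F(-3/2) = -3*sqrt(5)/4 + 3*sqrt(35)/8.

Antiderivative: F(z) = -3*sqrt(3*z**2 + 2)/4; value = -3*sqrt(5)/4 + 3*sqrt(35)/8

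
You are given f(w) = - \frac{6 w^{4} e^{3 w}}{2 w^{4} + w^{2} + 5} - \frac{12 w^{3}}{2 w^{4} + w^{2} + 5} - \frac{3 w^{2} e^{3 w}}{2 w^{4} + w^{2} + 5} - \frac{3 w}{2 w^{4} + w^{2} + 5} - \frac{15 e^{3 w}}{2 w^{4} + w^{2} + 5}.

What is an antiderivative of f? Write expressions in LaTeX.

An antiderivative is F(w) = - e^{3 w} - \frac{3 \log{\left(w^{4} + \frac{w^{2}}{2} + \frac{5}{2} \right)}}{2}.

The integrand splits into summands that can be handled one at a time.
Check: d/dw[- e^{3 w} - \frac{3 \log{\left(w^{4} + \frac{w^{2}}{2} + \frac{5}{2} \right)}}{2}] = \frac{- 6 w^{4} e^{3 w} - 12 w^{3} - 3 w^{2} e^{3 w} - 3 w - 15 e^{3 w}}{2 w^{4} + w^{2} + 5}, which equals f(w).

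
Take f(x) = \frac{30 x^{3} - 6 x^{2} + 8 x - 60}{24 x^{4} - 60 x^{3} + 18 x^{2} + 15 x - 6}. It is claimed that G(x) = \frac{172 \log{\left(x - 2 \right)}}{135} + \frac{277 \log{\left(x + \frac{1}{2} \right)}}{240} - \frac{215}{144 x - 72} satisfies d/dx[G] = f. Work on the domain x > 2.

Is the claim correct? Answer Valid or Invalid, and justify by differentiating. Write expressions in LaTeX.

d/dx[G] = \frac{4196 x^{3} - 4504 x^{2} + 67 x - 3302}{1728 x^{4} - 4320 x^{3} + 1296 x^{2} + 1080 x - 432}
d/dx[G] - f(x) = \frac{509}{432 x - 216} != 0.

Invalid: d/dx[G] - f = \frac{509}{432 x - 216}, which is not 0.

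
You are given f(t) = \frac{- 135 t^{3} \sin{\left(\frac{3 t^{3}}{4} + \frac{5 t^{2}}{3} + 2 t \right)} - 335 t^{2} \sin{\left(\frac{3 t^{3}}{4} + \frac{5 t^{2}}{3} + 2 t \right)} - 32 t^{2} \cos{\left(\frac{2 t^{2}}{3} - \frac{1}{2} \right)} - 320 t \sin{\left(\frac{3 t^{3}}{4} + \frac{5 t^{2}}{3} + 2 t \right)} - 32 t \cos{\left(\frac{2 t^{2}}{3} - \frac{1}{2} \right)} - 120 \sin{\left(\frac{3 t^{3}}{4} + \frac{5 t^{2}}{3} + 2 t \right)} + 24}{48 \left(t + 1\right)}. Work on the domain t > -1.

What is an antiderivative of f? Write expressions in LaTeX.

An antiderivative F(t) passes only if d/dt[F] lands on f(t) exactly.
Check: d/dt[\frac{\log{\left(t + 1 \right)}}{2} - \frac{\sin{\left(\frac{2 t^{2}}{3} - \frac{1}{2} \right)}}{2} + \frac{5 \cos{\left(\frac{3 t^{3}}{4} + \frac{5 t^{2}}{3} + 2 t \right)}}{4}] = \frac{- 135 t^{3} \sin{\left(\frac{3 t^{3}}{4} + \frac{5 t^{2}}{3} + 2 t \right)} - 335 t^{2} \sin{\left(\frac{3 t^{3}}{4} + \frac{5 t^{2}}{3} + 2 t \right)} - 32 t^{2} \cos{\left(\frac{2 t^{2}}{3} - \frac{1}{2} \right)} - 320 t \sin{\left(\frac{3 t^{3}}{4} + \frac{5 t^{2}}{3} + 2 t \right)} - 32 t \cos{\left(\frac{2 t^{2}}{3} - \frac{1}{2} \right)} - 120 \sin{\left(\frac{3 t^{3}}{4} + \frac{5 t^{2}}{3} + 2 t \right)} + 24}{48 t + 48}, which equals f(t).

An antiderivative is F(t) = \frac{\log{\left(t + 1 \right)}}{2} - \frac{\sin{\left(\frac{2 t^{2}}{3} - \frac{1}{2} \right)}}{2} + \frac{5 \cos{\left(\frac{3 t^{3}}{4} + \frac{5 t^{2}}{3} + 2 t \right)}}{4}.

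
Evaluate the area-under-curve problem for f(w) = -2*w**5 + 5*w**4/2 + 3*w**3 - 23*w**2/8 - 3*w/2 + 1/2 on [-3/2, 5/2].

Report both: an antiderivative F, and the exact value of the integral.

Antiderivative: F(w) = -(w**2 - w/2 - 1)**3/3; value = -56/3

f matches the chain-rule pattern g'(h)*h' with inner function h(w) = w**2 - w/2 - 1; substituting u = h(w) collapses the integral.
F(w) = -(w**2 - w/2 - 1)**3/3 is an antiderivative of f.
Check: d/dw[-(w**2 - w/2 - 1)**3/3] = -2*w**5 + 5*w**4/2 + 3*w**3 - 23*w**2/8 - 3*w/2 + 1/2 = f(w).
F(5/2) = -64/3; F(-3/2) = -8/3.
Integral = F(5/2) - F(-3/2) = -56/3.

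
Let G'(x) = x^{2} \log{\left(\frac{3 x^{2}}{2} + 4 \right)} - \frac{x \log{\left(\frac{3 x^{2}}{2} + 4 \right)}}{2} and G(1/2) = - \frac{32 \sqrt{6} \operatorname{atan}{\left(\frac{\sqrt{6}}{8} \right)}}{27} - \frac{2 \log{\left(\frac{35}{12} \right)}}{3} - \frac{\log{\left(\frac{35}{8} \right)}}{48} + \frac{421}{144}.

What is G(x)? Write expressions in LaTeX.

The integrand splits into summands that can be handled one at a time.
A general antiderivative is - \frac{2 x^{3}}{9} + \frac{x^{2}}{4} + \frac{16 x}{9} + \left(\frac{x^{3}}{3} - \frac{x^{2}}{4}\right) \log{\left(\frac{3 x^{2}}{2} + 4 \right)} - \frac{2 \log{\left(x^{2} + \frac{8}{3} \right)}}{3} - \frac{32 \sqrt{6} \operatorname{atan}{\left(\frac{\sqrt{6} x}{4} \right)}}{27} + C.
The condition gives C = - \frac{32 \sqrt{6} \operatorname{atan}{\left(\frac{\sqrt{6}}{8} \right)}}{27} - \frac{2 \log{\left(\frac{35}{12} \right)}}{3} - \frac{\log{\left(\frac{35}{8} \right)}}{48} + \frac{421}{144} - (- \frac{32 \sqrt{6} \operatorname{atan}{\left(\frac{\sqrt{6}}{8} \right)}}{27} - \frac{2 \log{\left(\frac{35}{12} \right)}}{3} - \frac{\log{\left(\frac{35}{8} \right)}}{48} + \frac{133}{144}) = 2.
So G(x) = \frac{x^{3} \log{\left(\frac{3 x^{2}}{2} + 4 \right)}}{3} - \frac{2 x^{3}}{9} - \frac{x^{2} \log{\left(\frac{3 x^{2}}{2} + 4 \right)}}{4} + \frac{x^{2}}{4} + \frac{16 x}{9} - \frac{2 \log{\left(x^{2} + \frac{8}{3} \right)}}{3} - \frac{32 \sqrt{6} \operatorname{atan}{\left(\frac{\sqrt{6} x}{4} \right)}}{27} + 2.
Check: d/dx[\frac{x^{3} \log{\left(\frac{3 x^{2}}{2} + 4 \right)}}{3} - \frac{2 x^{3}}{9} - \frac{x^{2} \log{\left(\frac{3 x^{2}}{2} + 4 \right)}}{4} + \frac{x^{2}}{4} + \frac{16 x}{9} - \frac{2 \log{\left(x^{2} + \frac{8}{3} \right)}}{3} - \frac{32 \sqrt{6} \operatorname{atan}{\left(\frac{\sqrt{6} x}{4} \right)}}{27} + 2] = x^{2} \log{\left(\frac{3 x^{2}}{2} + 4 \right)} - \frac{x \log{\left(\frac{3 x^{2}}{2} + 4 \right)}}{2} = G'(x).

G(x) = \frac{x^{3} \log{\left(\frac{3 x^{2}}{2} + 4 \right)}}{3} - \frac{2 x^{3}}{9} - \frac{x^{2} \log{\left(\frac{3 x^{2}}{2} + 4 \right)}}{4} + \frac{x^{2}}{4} + \frac{16 x}{9} - \frac{2 \log{\left(x^{2} + \frac{8}{3} \right)}}{3} - \frac{32 \sqrt{6} \operatorname{atan}{\left(\frac{\sqrt{6} x}{4} \right)}}{27} + 2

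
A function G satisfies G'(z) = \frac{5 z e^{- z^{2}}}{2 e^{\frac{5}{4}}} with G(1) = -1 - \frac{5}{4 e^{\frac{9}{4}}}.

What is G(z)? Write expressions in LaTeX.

The substitution u = - z^{2} - \frac{5}{4} works: G'(z) is exactly (dG/du)*(du/dz) for that inner function.
A general antiderivative is - \frac{5 e^{- z^{2} - \frac{5}{4}}}{4} + C.
The condition gives C = -1 - \frac{5}{4 e^{\frac{9}{4}}} - (- \frac{5}{4 e^{\frac{9}{4}}}) = -1.
So G(z) = \frac{- 5 e^{- z^{2} - \frac{5}{4}} - 4}{4}.
Check: d/dz[\frac{- 5 e^{- z^{2} - \frac{5}{4}} - 4}{4}] = \frac{5 z e^{- z^{2}}}{2 e^{\frac{5}{4}}} = G'(z).

G(z) = \frac{- 5 e^{- z^{2} - \frac{5}{4}} - 4}{4}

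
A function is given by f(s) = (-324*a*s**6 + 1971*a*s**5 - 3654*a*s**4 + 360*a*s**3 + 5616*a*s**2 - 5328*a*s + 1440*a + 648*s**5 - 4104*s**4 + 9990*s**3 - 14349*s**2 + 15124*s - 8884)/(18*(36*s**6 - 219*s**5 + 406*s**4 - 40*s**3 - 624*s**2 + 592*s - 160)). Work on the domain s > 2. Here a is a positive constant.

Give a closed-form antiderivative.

A first test for any F(s): its s-derivative must equal f(s) identically.
Check: d/ds[-a*s/2 + log(2*s + 5/2) - 3/(3*s - 2) + 5/(4*(3*s - 6)**2)] = (-324*a*s**6 + 1971*a*s**5 - 3654*a*s**4 + 360*a*s**3 + 5616*a*s**2 - 5328*a*s + 1440*a + 648*s**5 - 4104*s**4 + 9990*s**3 - 14349*s**2 + 15124*s - 8884)/(648*s**6 - 3942*s**5 + 7308*s**4 - 720*s**3 - 11232*s**2 + 10656*s - 2880), which equals f(s).

An antiderivative is F(s) = -a*s/2 + log(2*s + 5/2) - 3/(3*s - 2) + 5/(4*(3*s - 6)**2).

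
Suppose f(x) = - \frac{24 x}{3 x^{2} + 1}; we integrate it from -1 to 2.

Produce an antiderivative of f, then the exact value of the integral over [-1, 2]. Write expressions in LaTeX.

The substitution u = 3 x^{2} + 1 works: f is exactly (dF/du)*(du/dx) for that inner function.
F(x) = - 4 \log{\left(3 x^{2} + 1 \right)} is an antiderivative of f.
Check: d/dx[- 4 \log{\left(3 x^{2} + 1 \right)}] = - \frac{24 x}{3 x^{2} + 1} = f(x).
F(2) = - 4 \log{\left(13 \right)}; F(-1) = - 4 \log{\left(4 \right)}.
Integral = F(2) - F(-1) = - 4 \log{\left(13 \right)} + 4 \log{\left(4 \right)}.

Antiderivative: F(x) = - 4 \log{\left(3 x^{2} + 1 \right)}; value = - 4 \log{\left(13 \right)} + 4 \log{\left(4 \right)}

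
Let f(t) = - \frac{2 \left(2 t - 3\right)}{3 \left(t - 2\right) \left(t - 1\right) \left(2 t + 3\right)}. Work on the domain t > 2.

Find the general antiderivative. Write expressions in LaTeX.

F(t) = \frac{2 \left(- 5 \log{\left(t - 2 \right)} - 7 \log{\left(t - 1 \right)} + 12 \log{\left(t + \frac{3}{2} \right)}\right)}{105} + C

The denominator factors as 3 \left(t - 2\right) \left(t - 1\right) \left(2 t + 3\right); partial fractions split f into directly integrable pieces: \frac{16}{35 \left(2 t + 3\right)} - \frac{2}{15 \left(t - 1\right)} - \frac{2}{21 \left(t - 2\right)}.
Check: d/dt[\frac{2 \left(- 5 \log{\left(t - 2 \right)} - 7 \log{\left(t - 1 \right)} + 12 \log{\left(t + \frac{3}{2} \right)}\right)}{105}] = \frac{6 - 4 t}{6 t^{3} - 9 t^{2} - 15 t + 18}, which equals f(t).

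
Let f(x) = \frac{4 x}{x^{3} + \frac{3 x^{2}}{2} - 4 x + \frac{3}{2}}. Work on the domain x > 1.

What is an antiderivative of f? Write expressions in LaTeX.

The denominator factors as \left(x - 1\right) \left(x + 3\right) \left(2 x - 1\right); partial fractions split f into directly integrable pieces: - \frac{16}{7 \left(2 x - 1\right)} - \frac{6}{7 \left(x + 3\right)} + \frac{2}{x - 1}.
Check: d/dx[2 \log{\left(x - 1 \right)} - \frac{8 \log{\left(x - \frac{1}{2} \right)}}{7} - \frac{6 \log{\left(x + 3 \right)}}{7}] = \frac{8 x}{2 x^{3} + 3 x^{2} - 8 x + 3}, which equals f(x).

An antiderivative is F(x) = 2 \log{\left(x - 1 \right)} - \frac{8 \log{\left(x - \frac{1}{2} \right)}}{7} - \frac{6 \log{\left(x + 3 \right)}}{7}.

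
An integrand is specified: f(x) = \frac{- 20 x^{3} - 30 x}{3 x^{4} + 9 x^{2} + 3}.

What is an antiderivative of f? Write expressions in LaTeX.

The substitution u = x^{4} + 3 x^{2} + 1 works: f is exactly (dF/du)*(du/dx) for that inner function.
Check: d/dx[- \frac{5 \log{\left(x^{4} + 3 x^{2} + 1 \right)}}{3}] = \frac{- 20 x^{3} - 30 x}{3 x^{4} + 9 x^{2} + 3} = f(x).

An antiderivative is F(x) = - \frac{5 \log{\left(x^{4} + 3 x^{2} + 1 \right)}}{3}.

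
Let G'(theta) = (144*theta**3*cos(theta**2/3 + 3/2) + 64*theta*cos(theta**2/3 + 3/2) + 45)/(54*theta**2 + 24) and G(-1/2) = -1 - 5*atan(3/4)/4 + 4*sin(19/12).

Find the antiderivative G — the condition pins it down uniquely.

A first test for any G(theta): its theta-derivative must equal the given G'(theta).
A general antiderivative is 4*sin(theta**2/3 + 3/2) + 5*atan(3*theta/2)/4 + C.
The condition gives C = -1 - 5*atan(3/4)/4 + 4*sin(19/12) - (-5*atan(3/4)/4 + 4*sin(19/12)) = -1.
So G(theta) = 4*sin(theta**2/3 + 3/2) + 5*atan(3*theta/2)/4 - 1.
Check: d/dtheta[4*sin(theta**2/3 + 3/2) + 5*atan(3*theta/2)/4 - 1] = (144*theta**3*cos(theta**2/3 + 3/2) + 64*theta*cos(theta**2/3 + 3/2) + 45)/(54*theta**2 + 24) = G'(theta).

G(theta) = 4*sin(theta**2/3 + 3/2) + 5*atan(3*theta/2)/4 - 1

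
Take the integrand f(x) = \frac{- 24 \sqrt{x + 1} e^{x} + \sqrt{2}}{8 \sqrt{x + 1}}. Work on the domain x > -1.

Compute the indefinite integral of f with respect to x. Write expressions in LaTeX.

An antiderivative F(x) passes only if d/dx[F] lands on f(x) exactly.
Check: d/dx[\frac{\sqrt{2 x + 2}}{4} - 3 e^{x}] = \frac{- 24 \sqrt{x + 1} e^{x} + \sqrt{2}}{8 \sqrt{x + 1}} = f(x).

F(x) = \frac{\sqrt{2 x + 2}}{4} - 3 e^{x} + C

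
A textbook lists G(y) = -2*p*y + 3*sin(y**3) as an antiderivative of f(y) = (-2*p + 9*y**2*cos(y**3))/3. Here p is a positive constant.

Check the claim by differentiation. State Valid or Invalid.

d/dy[G] = -2*p + 9*y**2*cos(y**3)
d/dy[G] - f(y) = -4*p/3 + 6*y**2*cos(y**3) != 0.

Invalid: d/dy[G] - f = -4*p/3 + 6*y**2*cos(y**3), which is not 0.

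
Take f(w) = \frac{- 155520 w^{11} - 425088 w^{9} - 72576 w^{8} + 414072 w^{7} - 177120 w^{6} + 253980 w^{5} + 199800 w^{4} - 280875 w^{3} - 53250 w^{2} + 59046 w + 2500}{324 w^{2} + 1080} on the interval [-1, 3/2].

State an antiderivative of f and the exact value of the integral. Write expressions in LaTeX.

Antiderivative: F(w) = \frac{- \left(12 w^{2} - 5\right)^{3} \left(6 w^{4} + 3 w^{2} + 4 w - 6\right) + 432 \log{\left(\frac{w^{2}}{2} + \frac{5}{3} \right)}}{216}; value = - \frac{197825}{108} - 2 \log{\left(\frac{13}{6} \right)} + 2 \log{\left(\frac{67}{24} \right)}

Recover f(w) by differentiating a candidate F(w); any mismatch rules it out.
F(w) = \frac{- \left(12 w^{2} - 5\right)^{3} \left(6 w^{4} + 3 w^{2} + 4 w - 6\right) + 432 \log{\left(\frac{w^{2}}{2} + \frac{5}{3} \right)}}{216} is an antiderivative of f.
Check: d/dw[\frac{- \left(12 w^{2} - 5\right)^{3} \left(6 w^{4} + 3 w^{2} + 4 w - 6\right) + 432 \log{\left(\frac{w^{2}}{2} + \frac{5}{3} \right)}}{216}] = \frac{- 155520 w^{11} - 425088 w^{9} - 72576 w^{8} + 414072 w^{7} - 177120 w^{6} + 253980 w^{5} + 199800 w^{4} - 280875 w^{3} - 53250 w^{2} + 59046 w + 2500}{324 w^{2} + 1080} = f(w).
F(3/2) = - \frac{14641}{8} + 2 \log{\left(\frac{67}{24} \right)}; F(-1) = 2 \log{\left(\frac{13}{6} \right)} + \frac{343}{216}.
Integral = F(3/2) - F(-1) = - \frac{197825}{108} - 2 \log{\left(\frac{13}{6} \right)} + 2 \log{\left(\frac{67}{24} \right)}.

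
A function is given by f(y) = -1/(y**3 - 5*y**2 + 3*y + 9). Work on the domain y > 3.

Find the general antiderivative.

F(y) = ((y - 3)*log(y - 3) - (y - 3)*log(y + 1) + 4)/(16*(y - 3)) + C

Factor the denominator ((y - 3)**2*(y + 1)) and decompose: f = -1/(16*(y + 1)) + 1/(16*(y - 3)) - 1/(4*(y - 3)**2); each piece integrates to a log, atan, or power term.
Check: d/dy[((y - 3)*log(y - 3) - (y - 3)*log(y + 1) + 4)/(16*(y - 3))] = -1/(y**3 - 5*y**2 + 3*y + 9) = f(y).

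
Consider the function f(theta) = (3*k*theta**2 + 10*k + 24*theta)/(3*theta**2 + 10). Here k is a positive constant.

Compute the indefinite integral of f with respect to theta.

F(theta) = k*theta + 4*log(3*theta**2 + 10) + C

Since d/dtheta undoes antidifferentiation here, F'(theta) = f(theta) is required of F(theta).
Check: d/dtheta[k*theta + 4*log(3*theta**2 + 10)] = (3*k*theta**2 + 10*k + 24*theta)/(3*theta**2 + 10) = f(theta).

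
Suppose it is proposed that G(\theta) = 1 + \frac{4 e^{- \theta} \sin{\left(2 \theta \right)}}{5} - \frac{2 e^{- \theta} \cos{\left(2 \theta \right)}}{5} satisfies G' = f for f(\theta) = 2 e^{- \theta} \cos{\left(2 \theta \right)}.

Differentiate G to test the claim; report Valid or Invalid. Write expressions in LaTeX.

d/d\theta[G] = 2 e^{- \theta} \cos{\left(2 \theta \right)}
This equals f(\theta) exactly, so the claim holds.

Valid - differentiating G returns exactly f.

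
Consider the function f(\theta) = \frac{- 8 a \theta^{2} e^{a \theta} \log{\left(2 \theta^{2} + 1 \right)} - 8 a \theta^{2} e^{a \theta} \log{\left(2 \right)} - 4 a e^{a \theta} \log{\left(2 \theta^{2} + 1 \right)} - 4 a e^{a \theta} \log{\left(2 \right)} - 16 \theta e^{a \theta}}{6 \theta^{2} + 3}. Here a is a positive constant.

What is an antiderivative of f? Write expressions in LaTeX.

An antiderivative is F(\theta) = - \frac{4 e^{a \theta} \log{\left(4 \theta^{2} + 2 \right)}}{3}.

f has the shape u'v + uv' for u = - \frac{4 e^{a \theta}}{3} and v = \log{\left(4 \theta^{2} + 2 \right)} — it is the derivative of the product u*v.
Check: d/d\theta[- \frac{4 e^{a \theta} \log{\left(4 \theta^{2} + 2 \right)}}{3}] = \frac{- 8 a \theta^{2} e^{a \theta} \log{\left(2 \theta^{2} + 1 \right)} - 8 a \theta^{2} e^{a \theta} \log{\left(2 \right)} - 4 a e^{a \theta} \log{\left(2 \theta^{2} + 1 \right)} - 4 a e^{a \theta} \log{\left(2 \right)} - 16 \theta e^{a \theta}}{6 \theta^{2} + 3} = f(\theta).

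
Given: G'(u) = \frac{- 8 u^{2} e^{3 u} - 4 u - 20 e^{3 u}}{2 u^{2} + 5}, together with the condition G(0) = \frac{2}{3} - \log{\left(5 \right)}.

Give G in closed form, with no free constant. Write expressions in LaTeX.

Since d/du undoes antidifferentiation here, G(u) must give back the stated G'(u).
A general antiderivative is - \frac{4 e^{3 u}}{3} - \log{\left(2 u^{2} + 5 \right)} + C.
The condition gives C = \frac{2}{3} - \log{\left(5 \right)} - (- \log{\left(5 \right)} - \frac{4}{3}) = 2.
So G(u) = - \frac{4 e^{3 u}}{3} - \log{\left(2 u^{2} + 5 \right)} + 2.
Check: d/du[- \frac{4 e^{3 u}}{3} - \log{\left(2 u^{2} + 5 \right)} + 2] = \frac{- 8 u^{2} e^{3 u} - 4 u - 20 e^{3 u}}{2 u^{2} + 5} = G'(u).

G(u) = - \frac{4 e^{3 u}}{3} - \log{\left(2 u^{2} + 5 \right)} + 2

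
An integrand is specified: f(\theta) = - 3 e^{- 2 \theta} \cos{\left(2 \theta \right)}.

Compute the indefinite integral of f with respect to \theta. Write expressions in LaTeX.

F(\theta) = \frac{\left(- 3 \sin{\left(2 \theta \right)} + 3 \cos{\left(2 \theta \right)}\right) e^{- 2 \theta}}{4} + C

Whatever form F(\theta) takes, F'(\theta) = f(\theta) is non-negotiable.
Check: d/d\theta[\frac{\left(- 3 \sin{\left(2 \theta \right)} + 3 \cos{\left(2 \theta \right)}\right) e^{- 2 \theta}}{4}] = - 3 e^{- 2 \theta} \cos{\left(2 \theta \right)} = f(\theta).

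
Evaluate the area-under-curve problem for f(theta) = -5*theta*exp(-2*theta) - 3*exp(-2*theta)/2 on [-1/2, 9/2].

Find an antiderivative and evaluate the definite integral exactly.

Antiderivative: F(theta) = (5*theta + 4)*exp(-2*theta)/2; value = -3*exp(1)/4 + 53*exp(-9)/4

Recognize the product-rule pattern: f = u'v + uv' with u = 5*theta/2 + 2, v = exp(-2*theta), so integration by parts undoes it.
F(theta) = (5*theta + 4)*exp(-2*theta)/2 is an antiderivative of f.
Check: d/dtheta[(5*theta + 4)*exp(-2*theta)/2] = (-10*theta - 3)*exp(-2*theta)/2, which equals f(theta).
F(9/2) = 53*exp(-9)/4; F(-1/2) = 3*exp(1)/4.
Integral = F(9/2) - F(-1/2) = -3*exp(1)/4 + 53*exp(-9)/4.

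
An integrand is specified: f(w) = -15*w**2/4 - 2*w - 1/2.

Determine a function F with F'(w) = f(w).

An antiderivative is F(w) = -(5*w**3 + 4*w**2 + 2*w - 4)/4.

Integrate term by term and add the pieces.
Check: d/dw[-(5*w**3 + 4*w**2 + 2*w - 4)/4] = -15*w**2/4 - 2*w - 1/2 = f(w).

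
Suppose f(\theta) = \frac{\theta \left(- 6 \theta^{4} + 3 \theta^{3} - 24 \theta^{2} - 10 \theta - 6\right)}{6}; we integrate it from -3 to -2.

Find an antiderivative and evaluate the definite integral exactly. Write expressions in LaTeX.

Antiderivative: F(\theta) = - \frac{\theta^{6}}{6} + \frac{\theta^{5}}{10} - \theta^{4} - \frac{5 \theta^{3}}{9} - \frac{\theta^{2}}{2}; value = \frac{16999}{90}

Since d/d\theta undoes antidifferentiation here, F'(\theta) = f(\theta) is required of F(\theta).
F(\theta) = - \frac{\theta^{6}}{6} + \frac{\theta^{5}}{10} - \theta^{4} - \frac{5 \theta^{3}}{9} - \frac{\theta^{2}}{2} is an antiderivative of f.
Check: d/d\theta[- \frac{\theta^{6}}{6} + \frac{\theta^{5}}{10} - \theta^{4} - \frac{5 \theta^{3}}{9} - \frac{\theta^{2}}{2}] = - \theta^{5} + \frac{\theta^{4}}{2} - 4 \theta^{3} - \frac{5 \theta^{2}}{3} - \theta, which equals f(\theta).
F(-2) = - \frac{1234}{45}; F(-3) = - \frac{2163}{10}.
Integral = F(-2) - F(-3) = \frac{16999}{90}.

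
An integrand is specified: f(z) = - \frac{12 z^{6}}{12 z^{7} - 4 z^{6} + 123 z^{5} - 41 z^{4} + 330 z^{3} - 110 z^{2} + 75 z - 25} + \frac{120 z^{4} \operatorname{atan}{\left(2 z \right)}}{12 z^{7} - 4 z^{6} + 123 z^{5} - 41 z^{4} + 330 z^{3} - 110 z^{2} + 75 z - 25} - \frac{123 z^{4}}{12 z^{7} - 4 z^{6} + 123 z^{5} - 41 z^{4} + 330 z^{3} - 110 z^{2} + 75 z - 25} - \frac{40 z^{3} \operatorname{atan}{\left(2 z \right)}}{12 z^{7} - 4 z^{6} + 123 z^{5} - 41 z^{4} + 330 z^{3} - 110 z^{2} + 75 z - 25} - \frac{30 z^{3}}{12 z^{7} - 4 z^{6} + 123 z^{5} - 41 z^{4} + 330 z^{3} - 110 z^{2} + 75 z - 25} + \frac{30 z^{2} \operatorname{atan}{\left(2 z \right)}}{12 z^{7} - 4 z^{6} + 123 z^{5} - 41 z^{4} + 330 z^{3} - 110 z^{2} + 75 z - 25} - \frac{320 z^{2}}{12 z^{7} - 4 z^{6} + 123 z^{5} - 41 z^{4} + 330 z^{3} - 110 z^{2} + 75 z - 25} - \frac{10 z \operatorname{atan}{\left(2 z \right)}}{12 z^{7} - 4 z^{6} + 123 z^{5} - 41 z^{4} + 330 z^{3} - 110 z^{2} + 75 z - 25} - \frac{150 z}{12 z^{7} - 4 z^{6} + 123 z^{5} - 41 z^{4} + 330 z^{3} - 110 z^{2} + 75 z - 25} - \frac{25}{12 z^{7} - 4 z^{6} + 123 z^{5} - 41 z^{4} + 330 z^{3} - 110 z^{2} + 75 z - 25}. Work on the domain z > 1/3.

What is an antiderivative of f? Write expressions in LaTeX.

An antiderivative is F(z) = - \frac{z^{2} \log{\left(3 z - 1 \right)} + 5 \log{\left(3 z - 1 \right)} + 5 \operatorname{atan}{\left(2 z \right)}}{z^{2} + 5}.

Integrate term by term and add the pieces.
Check: d/dz[- \frac{z^{2} \log{\left(3 z - 1 \right)} + 5 \log{\left(3 z - 1 \right)} + 5 \operatorname{atan}{\left(2 z \right)}}{z^{2} + 5}] = \frac{- 12 z^{6} + 120 z^{4} \operatorname{atan}{\left(2 z \right)} - 123 z^{4} - 40 z^{3} \operatorname{atan}{\left(2 z \right)} - 30 z^{3} + 30 z^{2} \operatorname{atan}{\left(2 z \right)} - 320 z^{2} - 10 z \operatorname{atan}{\left(2 z \right)} - 150 z - 25}{12 z^{7} - 4 z^{6} + 123 z^{5} - 41 z^{4} + 330 z^{3} - 110 z^{2} + 75 z - 25}, which equals f(z).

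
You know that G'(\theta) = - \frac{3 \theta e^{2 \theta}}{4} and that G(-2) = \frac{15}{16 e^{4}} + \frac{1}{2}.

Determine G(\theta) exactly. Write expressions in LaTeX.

G(\theta) = - \frac{3 \theta e^{2 \theta}}{8} + \frac{3 e^{2 \theta}}{16} + \frac{1}{2}

G'(\theta) has the shape u'v + uv' for u = \frac{3}{16} - \frac{3 \theta}{8} and v = e^{2 \theta} — it is the derivative of the product u*v.
A general antiderivative is \frac{\left(3 - 6 \theta\right) e^{2 \theta}}{16} + C.
The condition gives C = \frac{15}{16 e^{4}} + \frac{1}{2} - (\frac{15}{16 e^{4}}) = \frac{1}{2}.
So G(\theta) = - \frac{3 \theta e^{2 \theta}}{8} + \frac{3 e^{2 \theta}}{16} + \frac{1}{2}.
Check: d/d\theta[- \frac{3 \theta e^{2 \theta}}{8} + \frac{3 e^{2 \theta}}{16} + \frac{1}{2}] = - \frac{3 \theta e^{2 \theta}}{4} = G'(\theta).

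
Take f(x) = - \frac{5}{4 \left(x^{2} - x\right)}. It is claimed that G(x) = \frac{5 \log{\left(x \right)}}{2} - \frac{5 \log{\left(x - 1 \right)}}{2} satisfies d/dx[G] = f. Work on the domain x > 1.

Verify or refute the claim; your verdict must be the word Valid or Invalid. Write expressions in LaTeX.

d/dx[G] = - \frac{5}{2 x^{2} - 2 x}
d/dx[G] - f(x) = - \frac{5}{4 x^{2} - 4 x} != 0.

Invalid: d/dx[G] - f = - \frac{5}{4 x^{2} - 4 x}, which is not 0.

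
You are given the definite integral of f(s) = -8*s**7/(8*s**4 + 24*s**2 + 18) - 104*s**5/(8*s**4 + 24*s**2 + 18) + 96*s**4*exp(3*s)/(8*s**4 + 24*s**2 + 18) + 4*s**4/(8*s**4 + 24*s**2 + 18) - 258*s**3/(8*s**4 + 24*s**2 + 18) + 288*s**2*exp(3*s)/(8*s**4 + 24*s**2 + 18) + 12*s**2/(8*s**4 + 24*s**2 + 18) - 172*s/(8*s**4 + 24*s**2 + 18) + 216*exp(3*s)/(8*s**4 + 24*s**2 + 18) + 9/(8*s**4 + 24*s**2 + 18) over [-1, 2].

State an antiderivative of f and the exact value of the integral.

Antiderivative: F(s) = (-s**4*(2*s**2 + 3) - 20*s**2*(2*s**2 + 3) + 2*s*(2*s**2 + 3) + 16*(2*s**2 + 3)*exp(3*s) - 4)/(4*(2*s**2 + 3)); value = -3771/220 - 4*exp(-3) + 4*exp(6)

The integrand splits into summands that can be handled one at a time.
F(s) = (-s**4*(2*s**2 + 3) - 20*s**2*(2*s**2 + 3) + 2*s*(2*s**2 + 3) + 16*(2*s**2 + 3)*exp(3*s) - 4)/(4*(2*s**2 + 3)) is an antiderivative of f.
Check: d/ds[(-s**4*(2*s**2 + 3) - 20*s**2*(2*s**2 + 3) + 2*s*(2*s**2 + 3) + 16*(2*s**2 + 3)*exp(3*s) - 4)/(4*(2*s**2 + 3))] = (-8*s**7 - 104*s**5 + 96*s**4*exp(3*s) + 4*s**4 - 258*s**3 + 288*s**2*exp(3*s) + 12*s**2 - 172*s + 216*exp(3*s) + 9)/(8*s**4 + 24*s**2 + 18), which equals f(s).
F(2) = -254/11 + 4*exp(6); F(-1) = -119/20 + 4*exp(-3).
Integral = F(2) - F(-1) = -3771/220 - 4*exp(-3) + 4*exp(6).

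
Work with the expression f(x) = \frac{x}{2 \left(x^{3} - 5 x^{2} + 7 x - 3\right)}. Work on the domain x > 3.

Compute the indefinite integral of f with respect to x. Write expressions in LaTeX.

Factor the denominator (2 \left(x - 3\right) \left(x - 1\right)^{2}) and decompose: f = - \frac{3}{8 \left(x - 1\right)} - \frac{1}{4 \left(x - 1\right)^{2}} + \frac{3}{8 \left(x - 3\right)}; each piece integrates to a log, atan, or power term.
Check: d/dx[\frac{3 x \log{\left(x - 3 \right)} - 3 x \log{\left(x - 1 \right)} - 3 \log{\left(x - 3 \right)} + 3 \log{\left(x - 1 \right)} + 2}{8 x - 8}] = \frac{x}{2 x^{3} - 10 x^{2} + 14 x - 6}, which equals f(x).

F(x) = \frac{3 x \log{\left(x - 3 \right)} - 3 x \log{\left(x - 1 \right)} - 3 \log{\left(x - 3 \right)} + 3 \log{\left(x - 1 \right)} + 2}{8 x - 8} + C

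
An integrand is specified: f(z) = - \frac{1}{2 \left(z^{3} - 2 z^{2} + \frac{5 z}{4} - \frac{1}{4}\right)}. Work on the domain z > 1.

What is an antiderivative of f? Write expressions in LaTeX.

An antiderivative is F(z) = \frac{2 \left(- \left(2 z - 1\right) \log{\left(z - 1 \right)} + \left(2 z - 1\right) \log{\left(z - \frac{1}{2} \right)} - 1\right)}{2 z - 1}.

Factor the denominator (\left(z - 1\right) \left(2 z - 1\right)^{2}) and decompose: f = \frac{4}{2 z - 1} + \frac{4}{\left(2 z - 1\right)^{2}} - \frac{2}{z - 1}; each piece integrates to a log, atan, or power term.
Check: d/dz[\frac{2 \left(- \left(2 z - 1\right) \log{\left(z - 1 \right)} + \left(2 z - 1\right) \log{\left(z - \frac{1}{2} \right)} - 1\right)}{2 z - 1}] = - \frac{2}{4 z^{3} - 8 z^{2} + 5 z - 1}, which equals f(z).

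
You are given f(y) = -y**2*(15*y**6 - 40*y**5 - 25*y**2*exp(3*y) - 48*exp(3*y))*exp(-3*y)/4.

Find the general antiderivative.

A candidate is checked by its d/dy: the result must match f(y).
Check: d/dy[5*y**8*exp(-3*y)/4 + 5*y**5/4 + 4*y**3] = (-15*y**8 + 40*y**7 + 25*y**4*exp(3*y) + 48*y**2*exp(3*y))*exp(-3*y)/4, which equals f(y).

F(y) = 5*y**8*exp(-3*y)/4 + 5*y**5/4 + 4*y**3 + C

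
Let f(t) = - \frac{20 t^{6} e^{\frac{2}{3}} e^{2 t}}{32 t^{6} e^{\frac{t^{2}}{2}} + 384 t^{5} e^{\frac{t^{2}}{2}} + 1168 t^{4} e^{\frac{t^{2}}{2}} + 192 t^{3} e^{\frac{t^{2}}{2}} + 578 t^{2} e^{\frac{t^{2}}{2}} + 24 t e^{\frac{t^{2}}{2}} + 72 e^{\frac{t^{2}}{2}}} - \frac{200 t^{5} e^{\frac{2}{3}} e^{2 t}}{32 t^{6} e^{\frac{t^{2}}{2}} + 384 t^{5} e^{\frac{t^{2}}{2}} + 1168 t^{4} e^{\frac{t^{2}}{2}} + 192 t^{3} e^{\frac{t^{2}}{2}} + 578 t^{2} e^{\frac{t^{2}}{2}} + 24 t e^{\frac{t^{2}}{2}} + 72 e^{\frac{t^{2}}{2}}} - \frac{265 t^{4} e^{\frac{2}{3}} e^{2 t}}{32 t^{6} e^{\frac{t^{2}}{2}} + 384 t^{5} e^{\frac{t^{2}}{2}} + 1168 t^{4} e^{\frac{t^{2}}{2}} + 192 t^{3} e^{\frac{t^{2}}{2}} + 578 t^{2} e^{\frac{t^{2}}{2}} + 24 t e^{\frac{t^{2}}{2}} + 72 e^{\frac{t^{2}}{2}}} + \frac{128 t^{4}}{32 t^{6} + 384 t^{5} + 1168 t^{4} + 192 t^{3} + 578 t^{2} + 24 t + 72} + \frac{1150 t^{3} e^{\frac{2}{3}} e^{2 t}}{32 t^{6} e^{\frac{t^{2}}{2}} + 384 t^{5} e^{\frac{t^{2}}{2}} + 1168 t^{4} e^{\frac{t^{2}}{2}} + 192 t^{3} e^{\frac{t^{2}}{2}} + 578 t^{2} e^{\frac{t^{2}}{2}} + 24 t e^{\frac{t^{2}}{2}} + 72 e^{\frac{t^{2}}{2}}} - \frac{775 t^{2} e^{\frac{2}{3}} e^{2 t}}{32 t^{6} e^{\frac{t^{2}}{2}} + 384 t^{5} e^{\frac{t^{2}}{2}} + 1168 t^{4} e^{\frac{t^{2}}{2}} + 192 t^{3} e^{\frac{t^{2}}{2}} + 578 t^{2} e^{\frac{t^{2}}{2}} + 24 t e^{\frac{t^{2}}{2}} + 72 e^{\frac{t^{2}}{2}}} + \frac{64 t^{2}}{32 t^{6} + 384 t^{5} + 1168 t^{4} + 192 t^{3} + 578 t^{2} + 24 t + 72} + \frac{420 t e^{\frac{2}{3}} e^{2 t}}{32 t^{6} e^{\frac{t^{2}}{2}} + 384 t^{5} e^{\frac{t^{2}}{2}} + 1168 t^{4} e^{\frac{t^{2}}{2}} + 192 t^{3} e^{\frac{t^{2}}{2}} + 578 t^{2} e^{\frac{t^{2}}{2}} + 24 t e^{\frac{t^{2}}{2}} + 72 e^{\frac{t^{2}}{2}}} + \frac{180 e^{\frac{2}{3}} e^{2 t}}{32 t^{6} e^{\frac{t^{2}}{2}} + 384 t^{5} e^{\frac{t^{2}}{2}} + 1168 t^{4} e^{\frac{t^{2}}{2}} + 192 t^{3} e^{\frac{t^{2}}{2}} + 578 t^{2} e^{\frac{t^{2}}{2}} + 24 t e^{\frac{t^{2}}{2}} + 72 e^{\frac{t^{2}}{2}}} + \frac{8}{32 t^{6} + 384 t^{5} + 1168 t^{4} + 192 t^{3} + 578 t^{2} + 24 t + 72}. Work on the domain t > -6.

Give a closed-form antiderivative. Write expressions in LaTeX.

An antiderivative is F(t) = \frac{5 t e^{\frac{2}{3}} e^{2 t}}{8 t^{2} e^{\frac{t^{2}}{2}} + 2 e^{\frac{t^{2}}{2}}} - \frac{4}{t + 6}.

Integrate term by term and add the pieces.
Check: d/dt[\frac{5 t e^{\frac{2}{3}} e^{2 t}}{8 t^{2} e^{\frac{t^{2}}{2}} + 2 e^{\frac{t^{2}}{2}}} - \frac{4}{t + 6}] = \frac{- 20 t^{6} e^{\frac{2}{3}} e^{2 t} e^{\frac{t^{2}}{2}} - 200 t^{5} e^{\frac{2}{3}} e^{2 t} e^{\frac{t^{2}}{2}} - 265 t^{4} e^{\frac{2}{3}} e^{2 t} e^{\frac{t^{2}}{2}} + 128 t^{4} e^{t^{2}} + 1150 t^{3} e^{\frac{2}{3}} e^{2 t} e^{\frac{t^{2}}{2}} - 775 t^{2} e^{\frac{2}{3}} e^{2 t} e^{\frac{t^{2}}{2}} + 64 t^{2} e^{t^{2}} + 420 t e^{\frac{2}{3}} e^{2 t} e^{\frac{t^{2}}{2}} + 180 e^{\frac{2}{3}} e^{2 t} e^{\frac{t^{2}}{2}} + 8 e^{t^{2}}}{32 t^{6} e^{t^{2}} + 384 t^{5} e^{t^{2}} + 1168 t^{4} e^{t^{2}} + 192 t^{3} e^{t^{2}} + 578 t^{2} e^{t^{2}} + 24 t e^{t^{2}} + 72 e^{t^{2}}}, which equals f(t).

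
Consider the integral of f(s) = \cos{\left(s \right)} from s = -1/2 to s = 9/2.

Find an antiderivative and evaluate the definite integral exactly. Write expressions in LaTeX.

Recover f(s) by differentiating a candidate F(s); any mismatch rules it out.
F(s) = \sin{\left(s \right)} is an antiderivative of f.
Check: d/ds[\sin{\left(s \right)}] = \cos{\left(s \right)} = f(s).
F(9/2) = \sin{\left(\frac{9}{2} \right)}; F(-1/2) = - \sin{\left(\frac{1}{2} \right)}.
Integral = F(9/2) - F(-1/2) = \sin{\left(\frac{9}{2} \right)} + \sin{\left(\frac{1}{2} \right)}.

Antiderivative: F(s) = \sin{\left(s \right)}; value = \sin{\left(\frac{9}{2} \right)} + \sin{\left(\frac{1}{2} \right)}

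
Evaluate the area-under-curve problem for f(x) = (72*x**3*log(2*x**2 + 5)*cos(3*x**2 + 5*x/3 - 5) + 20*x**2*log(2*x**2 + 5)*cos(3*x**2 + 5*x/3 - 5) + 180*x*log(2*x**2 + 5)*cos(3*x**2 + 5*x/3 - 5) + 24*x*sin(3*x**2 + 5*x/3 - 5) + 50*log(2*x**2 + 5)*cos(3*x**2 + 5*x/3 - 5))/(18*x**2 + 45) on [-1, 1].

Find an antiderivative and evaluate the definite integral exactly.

Antiderivative: F(x) = 2*log(2*x**2 + 5)*sin(3*x**2 + 5*x/3 - 5)/3; value = 2*log(7)*sin(11/3)/3 - 2*log(7)*sin(1/3)/3

Recognize the product-rule pattern: f = u'v + uv' with u = 2*log(2*x**2 + 5)/3, v = sin(3*x**2 + 5*x/3 - 5), so integration by parts undoes it.
F(x) = 2*log(2*x**2 + 5)*sin(3*x**2 + 5*x/3 - 5)/3 is an antiderivative of f.
Check: d/dx[2*log(2*x**2 + 5)*sin(3*x**2 + 5*x/3 - 5)/3] = (72*x**3*log(2*x**2 + 5)*cos(3*x**2 + 5*x/3 - 5) + 20*x**2*log(2*x**2 + 5)*cos(3*x**2 + 5*x/3 - 5) + 180*x*log(2*x**2 + 5)*cos(3*x**2 + 5*x/3 - 5) + 24*x*sin(3*x**2 + 5*x/3 - 5) + 50*log(2*x**2 + 5)*cos(3*x**2 + 5*x/3 - 5))/(18*x**2 + 45) = f(x).
F(1) = -2*log(7)*sin(1/3)/3; F(-1) = -2*log(7)*sin(11/3)/3.
Integral = F(1) - F(-1) = 2*log(7)*sin(11/3)/3 - 2*log(7)*sin(1/3)/3.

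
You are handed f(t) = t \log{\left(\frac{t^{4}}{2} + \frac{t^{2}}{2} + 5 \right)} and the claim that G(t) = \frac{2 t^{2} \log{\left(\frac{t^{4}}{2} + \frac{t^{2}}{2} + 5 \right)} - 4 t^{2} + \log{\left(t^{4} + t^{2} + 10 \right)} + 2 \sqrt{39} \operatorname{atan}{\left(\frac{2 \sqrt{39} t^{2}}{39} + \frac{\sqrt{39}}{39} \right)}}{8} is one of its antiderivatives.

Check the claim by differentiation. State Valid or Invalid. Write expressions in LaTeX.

d/dt[G] = \frac{t \log{\left(\frac{t^{4}}{2} + \frac{t^{2}}{2} + 5 \right)}}{2}
d/dt[G] - f(t) = - \frac{t \log{\left(\frac{t^{4}}{2} + \frac{t^{2}}{2} + 5 \right)}}{2} != 0.

Invalid: d/dt[G] - f = - \frac{t \log{\left(\frac{t^{4}}{2} + \frac{t^{2}}{2} + 5 \right)}}{2}, which is not 0.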